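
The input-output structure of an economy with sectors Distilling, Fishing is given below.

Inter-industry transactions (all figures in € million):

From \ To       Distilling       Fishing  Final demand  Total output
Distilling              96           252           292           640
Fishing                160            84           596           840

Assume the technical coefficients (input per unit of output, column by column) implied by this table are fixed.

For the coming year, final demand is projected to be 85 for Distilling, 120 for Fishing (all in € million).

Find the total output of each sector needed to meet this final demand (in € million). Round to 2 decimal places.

x_1 = 163.04, x_2 = 178.62

Technical coefficients a_ij = z_ij / X_j:
  a_11 = 96/640 = 0.15, a_21 = 160/640 = 0.25
  a_12 = 252/840 = 0.30, a_22 = 84/840 = 0.10
I − A =
  [   0.85    -0.30]
  [  -0.25     0.90]
det(I−A) = (0.85)(0.90) − (-0.30)(-0.25) = 0.6900
adj(I−A) = [[0.90, 0.30], [0.25, 0.85]]
(I − A)⁻¹ = adj(I−A) / det(I−A) ≈
  [   1.3043     0.4348]
  [   0.3623     1.2319]
x = (I − A)⁻¹ d = adj(I−A)·d / det(I−A), with det(I−A) = 0.6900:
  x_1 = (0.90·85 + 0.30·120) / 0.6900 = 112.50 / 0.6900 ≈ 163.04
  x_2 = (0.25·85 + 0.85·120) / 0.6900 = 123.25 / 0.6900 ≈ 178.62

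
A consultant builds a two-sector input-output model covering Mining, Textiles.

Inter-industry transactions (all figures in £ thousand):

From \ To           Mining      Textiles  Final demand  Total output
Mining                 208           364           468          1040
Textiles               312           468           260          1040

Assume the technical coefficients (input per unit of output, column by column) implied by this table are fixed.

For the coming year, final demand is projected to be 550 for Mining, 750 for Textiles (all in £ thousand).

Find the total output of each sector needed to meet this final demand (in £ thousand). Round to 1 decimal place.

x_1 = 1686.6, x_2 = 2283.6

Technical coefficients a_ij = z_ij / X_j:
  a_11 = 208/1040 = 0.20, a_21 = 312/1040 = 0.30
  a_12 = 364/1040 = 0.35, a_22 = 468/1040 = 0.45
I − A =
  [   0.80    -0.35]
  [  -0.30     0.55]
det(I−A) = (0.80)(0.55) − (-0.35)(-0.30) = 0.3350
adj(I−A) = [[0.55, 0.35], [0.30, 0.80]]
(I − A)⁻¹ = adj(I−A) / det(I−A) ≈
  [   1.6418     1.0448]
  [   0.8955     2.3881]
x = (I − A)⁻¹ d = adj(I−A)·d / det(I−A), with det(I−A) = 0.3350:
  x_1 = (0.55·550 + 0.35·750) / 0.3350 = 565.00 / 0.3350 ≈ 1686.6
  x_2 = (0.30·550 + 0.80·750) / 0.3350 = 765.00 / 0.3350 ≈ 2283.6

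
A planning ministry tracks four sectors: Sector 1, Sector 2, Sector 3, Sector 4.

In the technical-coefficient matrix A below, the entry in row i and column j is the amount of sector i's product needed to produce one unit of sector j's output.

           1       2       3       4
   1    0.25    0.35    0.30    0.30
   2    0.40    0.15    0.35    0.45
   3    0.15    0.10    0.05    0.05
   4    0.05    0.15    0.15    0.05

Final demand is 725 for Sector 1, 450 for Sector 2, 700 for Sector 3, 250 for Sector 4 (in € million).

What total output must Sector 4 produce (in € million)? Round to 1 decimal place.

x_4 = 1415.3

I − A =
  [   0.75    -0.35    -0.30    -0.30]
  [  -0.40     0.85    -0.35    -0.45]
  [  -0.15    -0.10     0.95    -0.05]
  [  -0.05    -0.15    -0.15     0.95]
Compute the cofactors C_ij = (−1)^(i+j)·(3×3 minor ij) of I−A; the adjugate is their transpose:
adj(I−A) = Cᵀ =
  [ 0.654000   0.391250   0.416000   0.413750]
  [ 0.440250   0.606750   0.433500   0.449250]
  [ 0.156375   0.132875   0.383375   0.132500]
  [ 0.128625   0.137375   0.150875   0.377750]
det(I−A) = Σ_j (I−A)_1j·C_1j = (0.75)(0.654000) + (-0.35)(0.440250) + (-0.30)(0.156375) + (-0.30)(0.128625) = 0.2509125
(I − A)⁻¹ = adj(I−A) / det(I−A) ≈
  [   2.6065     1.5593     1.6579     1.6490]
  [   1.7546     2.4182     1.7277     1.7905]
  [   0.6232     0.5296     1.5279     0.5281]
  [   0.5126     0.5475     0.6013     1.5055]
x = (I − A)⁻¹ d = adj(I−A)·d / det(I−A), with det(I−A) = 0.2509125:
  x_1 = (0.654000·725 + 0.391250·450 + 0.416000·700 + 0.413750·250) / 0.2509125 = 1044.85 / 0.2509125 ≈ 4164.2
  x_2 = (0.440250·725 + 0.606750·450 + 0.433500·700 + 0.449250·250) / 0.2509125 = 1007.98125 / 0.2509125 ≈ 4017.3
  x_3 = (0.156375·725 + 0.132875·450 + 0.383375·700 + 0.132500·250) / 0.2509125 = 474.653125 / 0.2509125 ≈ 1891.7
  x_4 = (0.128625·725 + 0.137375·450 + 0.150875·700 + 0.377750·250) / 0.2509125 = 355.121875 / 0.2509125 ≈ 1415.3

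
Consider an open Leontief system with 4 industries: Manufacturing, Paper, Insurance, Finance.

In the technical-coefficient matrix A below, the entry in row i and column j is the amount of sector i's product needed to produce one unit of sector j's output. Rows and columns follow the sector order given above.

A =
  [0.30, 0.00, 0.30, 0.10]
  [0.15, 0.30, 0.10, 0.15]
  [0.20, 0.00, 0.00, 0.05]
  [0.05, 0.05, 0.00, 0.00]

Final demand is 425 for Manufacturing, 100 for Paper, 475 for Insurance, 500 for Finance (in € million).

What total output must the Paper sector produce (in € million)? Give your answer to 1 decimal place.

x_2 = 579.4

I − A =
  [   0.70     0.00    -0.30    -0.10]
  [  -0.15     0.70    -0.10    -0.15]
  [  -0.20     0.00     1.00    -0.05]
  [  -0.05    -0.05     0.00     1.00]
Compute the cofactors C_ij = (−1)^(i+j)·(3×3 minor ij) of I−A; the adjugate is their transpose:
adj(I−A) = Cᵀ =
  [ 0.692250   0.005750   0.208250   0.080500]
  [ 0.177750   0.634250   0.116750   0.118750]
  [ 0.140625   0.002750   0.480500   0.038500]
  [ 0.043500   0.032000   0.016250   0.448000]
det(I−A) = Σ_j (I−A)_1j·C_1j = (0.70)(0.692250) + (0.00)(0.177750) + (-0.30)(0.140625) + (-0.10)(0.043500) = 0.4380375
(I − A)⁻¹ = adj(I−A) / det(I−A) ≈
  [   1.5803     0.0131     0.4754     0.1838]
  [   0.4058     1.4479     0.2665     0.2711]
  [   0.3210     0.0063     1.0969     0.0879]
  [   0.0993     0.0731     0.0371     1.0227]
x = (I − A)⁻¹ d = adj(I−A)·d / det(I−A), with det(I−A) = 0.4380375:
  x_1 = (0.692250·425 + 0.005750·100 + 0.208250·475 + 0.080500·500) / 0.4380375 = 433.95 / 0.4380375 ≈ 990.7
  x_2 = (0.177750·425 + 0.634250·100 + 0.116750·475 + 0.118750·500) / 0.4380375 = 253.80 / 0.4380375 ≈ 579.4
  x_3 = (0.140625·425 + 0.002750·100 + 0.480500·475 + 0.038500·500) / 0.4380375 = 307.528125 / 0.4380375 ≈ 702.1
  x_4 = (0.043500·425 + 0.032000·100 + 0.016250·475 + 0.448000·500) / 0.4380375 = 253.40625 / 0.4380375 ≈ 578.5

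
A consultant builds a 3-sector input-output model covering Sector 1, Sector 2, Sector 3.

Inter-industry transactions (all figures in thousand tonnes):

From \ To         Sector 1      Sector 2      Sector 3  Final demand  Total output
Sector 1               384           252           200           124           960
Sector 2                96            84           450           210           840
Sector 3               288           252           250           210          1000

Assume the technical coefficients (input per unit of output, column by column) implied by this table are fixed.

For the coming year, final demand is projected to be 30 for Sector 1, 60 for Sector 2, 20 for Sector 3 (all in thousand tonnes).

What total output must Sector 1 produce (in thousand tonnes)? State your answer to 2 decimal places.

Technical coefficients a_ij = z_ij / X_j:
  a_11 = 384/960 = 0.40, a_21 = 96/960 = 0.10, a_31 = 288/960 = 0.30
  a_12 = 252/840 = 0.30, a_22 = 84/840 = 0.10, a_32 = 252/840 = 0.30
  a_13 = 200/1000 = 0.20, a_23 = 450/1000 = 0.45, a_33 = 250/1000 = 0.25
I − A =
  [   0.60    -0.30    -0.20]
  [  -0.10     0.90    -0.45]
  [  -0.30    -0.30     0.75]
Cofactors of I−A, C_ij = (−1)^(i+j)·(minor ij) (rows/columns in the sector order above):
  C_11 = (0.90)(0.75) − (-0.45)(-0.30) = 0.5400
  C_12 = −[(-0.10)(0.75) − (-0.45)(-0.30)] = 0.2100
  C_13 = (-0.10)(-0.30) − (0.90)(-0.30) = 0.3000
  C_21 = −[(-0.30)(0.75) − (-0.20)(-0.30)] = 0.2850
  C_22 = (0.60)(0.75) − (-0.20)(-0.30) = 0.3900
  C_23 = −[(0.60)(-0.30) − (-0.30)(-0.30)] = 0.2700
  C_31 = (-0.30)(-0.45) − (-0.20)(0.90) = 0.3150
  C_32 = −[(0.60)(-0.45) − (-0.20)(-0.10)] = 0.2900
  C_33 = (0.60)(0.90) − (-0.30)(-0.10) = 0.5100
det(I−A) = Σ_j (I−A)_1j·C_1j = (0.60)(0.5400) + (-0.30)(0.2100) + (-0.20)(0.3000) = 0.2010
adj(I−A) = Cᵀ =
  [ 0.5400   0.2850   0.3150]
  [ 0.2100   0.3900   0.2900]
  [ 0.3000   0.2700   0.5100]
(I − A)⁻¹ = adj(I−A) / det(I−A) ≈
  [   2.6866     1.4179     1.5672]
  [   1.0448     1.9403     1.4428]
  [   1.4925     1.3433     2.5373]
x = (I − A)⁻¹ d = adj(I−A)·d / det(I−A), with det(I−A) = 0.2010:
  x_1 = (0.5400·30 + 0.2850·60 + 0.3150·20) / 0.2010 = 39.60 / 0.2010 ≈ 197.01
  x_2 = (0.2100·30 + 0.3900·60 + 0.2900·20) / 0.2010 = 35.50 / 0.2010 ≈ 176.62
  x_3 = (0.3000·30 + 0.2700·60 + 0.5100·20) / 0.2010 = 35.40 / 0.2010 ≈ 176.12

x_1 = 197.01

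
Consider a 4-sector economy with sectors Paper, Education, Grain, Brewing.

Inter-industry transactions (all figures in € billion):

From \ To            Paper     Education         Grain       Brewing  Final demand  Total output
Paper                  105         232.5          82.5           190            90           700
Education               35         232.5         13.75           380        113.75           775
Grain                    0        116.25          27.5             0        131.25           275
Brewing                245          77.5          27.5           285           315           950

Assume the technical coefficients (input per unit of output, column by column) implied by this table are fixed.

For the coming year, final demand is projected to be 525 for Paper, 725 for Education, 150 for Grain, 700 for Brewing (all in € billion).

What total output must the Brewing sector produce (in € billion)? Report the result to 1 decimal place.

Technical coefficients a_ij = z_ij / X_j:
  a_PP = 105/700 = 0.15, a_EP = 35/700 = 0.05, a_GP = 0/700 = 0.00, a_BP = 245/700 = 0.35
  a_PE = 232.5/775 = 0.30, a_EE = 232.5/775 = 0.30, a_GE = 116.25/775 = 0.15, a_BE = 77.5/775 = 0.10
  a_PG = 82.5/275 = 0.30, a_EG = 13.75/275 = 0.05, a_GG = 27.5/275 = 0.10, a_BG = 27.5/275 = 0.10
  a_PB = 190/950 = 0.20, a_EB = 380/950 = 0.40, a_GB = 0/950 = 0.00, a_BB = 285/950 = 0.30
I − A =
  [   0.85    -0.30    -0.30    -0.20]
  [  -0.05     0.70    -0.05    -0.40]
  [   0.00    -0.15     0.90     0.00]
  [  -0.35    -0.10    -0.10     0.70]
Compute the cofactors C_ij = (−1)^(i+j)·(3×3 minor ij) of I−A; the adjugate is their transpose:
adj(I−A) = Cᵀ =
  [ 0.393750   0.241500   0.172500   0.250500]
  [ 0.157500   0.472500   0.113750   0.315000]
  [ 0.026250   0.078750   0.280000   0.052500]
  [ 0.223125   0.199500   0.142500   0.513375]
det(I−A) = Σ_j (I−A)_1j·C_1j = (0.85)(0.393750) + (-0.30)(0.157500) + (-0.30)(0.026250) + (-0.20)(0.223125) = 0.2349375
(I − A)⁻¹ = adj(I−A) / det(I−A) ≈
  [   1.6760     1.0279     0.7342     1.0662]
  [   0.6704     2.0112     0.4842     1.3408]
  [   0.1117     0.3352     1.1918     0.2235]
  [   0.9497     0.8492     0.6065     2.1852]
x = (I − A)⁻¹ d = adj(I−A)·d / det(I−A), with det(I−A) = 0.2349375:
  x_P = (0.393750·525 + 0.241500·725 + 0.172500·150 + 0.250500·700) / 0.2349375 = 583.03125 / 0.2349375 ≈ 2481.6
  x_E = (0.157500·525 + 0.472500·725 + 0.113750·150 + 0.315000·700) / 0.2349375 = 662.8125 / 0.2349375 ≈ 2821.2
  x_G = (0.026250·525 + 0.078750·725 + 0.280000·150 + 0.052500·700) / 0.2349375 = 149.625 / 0.2349375 ≈ 636.9
  x_B = (0.223125·525 + 0.199500·725 + 0.142500·150 + 0.513375·700) / 0.2349375 = 642.515625 / 0.2349375 ≈ 2734.8

x_B = 2734.8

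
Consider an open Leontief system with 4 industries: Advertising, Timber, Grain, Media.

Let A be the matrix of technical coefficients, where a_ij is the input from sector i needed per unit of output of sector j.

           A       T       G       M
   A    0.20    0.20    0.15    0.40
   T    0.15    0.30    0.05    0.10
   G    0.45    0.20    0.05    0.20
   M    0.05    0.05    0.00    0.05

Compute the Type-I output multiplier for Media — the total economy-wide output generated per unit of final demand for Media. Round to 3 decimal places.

I − A =
  [   0.80    -0.20    -0.15    -0.40]
  [  -0.15     0.70    -0.05    -0.10]
  [  -0.45    -0.20     0.95    -0.20]
  [  -0.05    -0.05     0.00     0.95]
Compute the cofactors C_ij = (−1)^(i+j)·(3×3 minor ij) of I−A; the adjugate is their transpose:
adj(I−A) = Cᵀ =
  [ 0.617000   0.229500   0.109500   0.307000]
  [ 0.162000   0.637375   0.059125   0.147750]
  [ 0.335000   0.252500   0.481500   0.269000]
  [ 0.041000   0.045625   0.008875   0.439250]
det(I−A) = Σ_j (I−A)_1j·C_1j = (0.80)(0.617000) + (-0.20)(0.162000) + (-0.15)(0.335000) + (-0.40)(0.041000) = 0.39455
(I − A)⁻¹ = adj(I−A) / det(I−A) ≈
  [   1.5638     0.5817     0.2775     0.7781]
  [   0.4106     1.6154     0.1499     0.3745]
  [   0.8491     0.6400     1.2204     0.6818]
  [   0.1039     0.1156     0.0225     1.1133]
The output multiplier for sector j is the column-j sum of the Leontief inverse (I − A)⁻¹ = adj(I−A) / det(I−A).
Column M of adj(I−A): (0.307000, 0.147750, 0.269000, 0.439250); det(I−A) = 0.39455.
m_M = (0.307000 + 0.147750 + 0.269000 + 0.439250) / 0.39455 = 1.163 / 0.39455 ≈ 2.948.

m_M = 2.948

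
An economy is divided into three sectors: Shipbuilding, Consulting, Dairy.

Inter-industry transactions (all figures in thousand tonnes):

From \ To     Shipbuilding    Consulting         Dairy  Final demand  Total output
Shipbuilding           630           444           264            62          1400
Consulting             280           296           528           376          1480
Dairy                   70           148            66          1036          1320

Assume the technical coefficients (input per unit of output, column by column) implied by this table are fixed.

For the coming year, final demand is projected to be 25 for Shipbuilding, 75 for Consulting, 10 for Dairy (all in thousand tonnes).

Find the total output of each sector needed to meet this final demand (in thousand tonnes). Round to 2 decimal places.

x_S = 136.06, x_C = 144.20, x_D = 32.87

Technical coefficients a_ij = z_ij / X_j:
  a_SS = 630/1400 = 0.45, a_CS = 280/1400 = 0.20, a_DS = 70/1400 = 0.05
  a_SC = 444/1480 = 0.30, a_CC = 296/1480 = 0.20, a_DC = 148/1480 = 0.10
  a_SD = 264/1320 = 0.20, a_CD = 528/1320 = 0.40, a_DD = 66/1320 = 0.05
I − A =
  [   0.55    -0.30    -0.20]
  [  -0.20     0.80    -0.40]
  [  -0.05    -0.10     0.95]
Cofactors of I−A, C_ij = (−1)^(i+j)·(minor ij) (rows/columns in the sector order above):
  C_11 = (0.80)(0.95) − (-0.40)(-0.10) = 0.7200
  C_12 = −[(-0.20)(0.95) − (-0.40)(-0.05)] = 0.2100
  C_13 = (-0.20)(-0.10) − (0.80)(-0.05) = 0.0600
  C_21 = −[(-0.30)(0.95) − (-0.20)(-0.10)] = 0.3050
  C_22 = (0.55)(0.95) − (-0.20)(-0.05) = 0.5125
  C_23 = −[(0.55)(-0.10) − (-0.30)(-0.05)] = 0.0700
  C_31 = (-0.30)(-0.40) − (-0.20)(0.80) = 0.2800
  C_32 = −[(0.55)(-0.40) − (-0.20)(-0.20)] = 0.2600
  C_33 = (0.55)(0.80) − (-0.30)(-0.20) = 0.3800
det(I−A) = Σ_j (I−A)_1j·C_1j = (0.55)(0.7200) + (-0.30)(0.2100) + (-0.20)(0.0600) = 0.3210
adj(I−A) = Cᵀ =
  [ 0.7200   0.3050   0.2800]
  [ 0.2100   0.5125   0.2600]
  [ 0.0600   0.0700   0.3800]
(I − A)⁻¹ = adj(I−A) / det(I−A) ≈
  [   2.2430     0.9502     0.8723]
  [   0.6542     1.5966     0.8100]
  [   0.1869     0.2181     1.1838]
x = (I − A)⁻¹ d = adj(I−A)·d / det(I−A), with det(I−A) = 0.3210:
  x_S = (0.7200·25 + 0.3050·75 + 0.2800·10) / 0.3210 = 43.675 / 0.3210 ≈ 136.06
  x_C = (0.2100·25 + 0.5125·75 + 0.2600·10) / 0.3210 = 46.2875 / 0.3210 ≈ 144.20
  x_D = (0.0600·25 + 0.0700·75 + 0.3800·10) / 0.3210 = 10.55 / 0.3210 ≈ 32.87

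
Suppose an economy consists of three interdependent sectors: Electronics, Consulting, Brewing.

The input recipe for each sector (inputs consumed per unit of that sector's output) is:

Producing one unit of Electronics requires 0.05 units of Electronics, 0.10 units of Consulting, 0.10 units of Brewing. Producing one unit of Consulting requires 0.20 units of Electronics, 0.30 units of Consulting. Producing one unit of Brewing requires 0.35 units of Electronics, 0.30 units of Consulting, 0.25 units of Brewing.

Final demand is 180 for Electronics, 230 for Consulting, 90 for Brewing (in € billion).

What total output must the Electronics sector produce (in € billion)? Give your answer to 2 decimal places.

x_E = 345.17

I − A =
  [   0.95    -0.20    -0.35]
  [  -0.10     0.70    -0.30]
  [  -0.10     0.00     0.75]
Cofactors of I−A, C_ij = (−1)^(i+j)·(minor ij) (rows/columns in the sector order above):
  C_11 = (0.70)(0.75) − (-0.30)(0.00) = 0.5250
  C_12 = −[(-0.10)(0.75) − (-0.30)(-0.10)] = 0.1050
  C_13 = (-0.10)(0.00) − (0.70)(-0.10) = 0.0700
  C_21 = −[(-0.20)(0.75) − (-0.35)(0.00)] = 0.1500
  C_22 = (0.95)(0.75) − (-0.35)(-0.10) = 0.6775
  C_23 = −[(0.95)(0.00) − (-0.20)(-0.10)] = 0.0200
  C_31 = (-0.20)(-0.30) − (-0.35)(0.70) = 0.3050
  C_32 = −[(0.95)(-0.30) − (-0.35)(-0.10)] = 0.3200
  C_33 = (0.95)(0.70) − (-0.20)(-0.10) = 0.6450
det(I−A) = Σ_j (I−A)_1j·C_1j = (0.95)(0.5250) + (-0.20)(0.1050) + (-0.35)(0.0700) = 0.45325
adj(I−A) = Cᵀ =
  [ 0.5250   0.1500   0.3050]
  [ 0.1050   0.6775   0.3200]
  [ 0.0700   0.0200   0.6450]
(I − A)⁻¹ = adj(I−A) / det(I−A) ≈
  [   1.1583     0.3309     0.6729]
  [   0.2317     1.4948     0.7060]
  [   0.1544     0.0441     1.4231]
x = (I − A)⁻¹ d = adj(I−A)·d / det(I−A), with det(I−A) = 0.45325:
  x_E = (0.5250·180 + 0.1500·230 + 0.3050·90) / 0.45325 = 156.45 / 0.45325 ≈ 345.17
  x_C = (0.1050·180 + 0.6775·230 + 0.3200·90) / 0.45325 = 203.525 / 0.45325 ≈ 449.03
  x_B = (0.0700·180 + 0.0200·230 + 0.6450·90) / 0.45325 = 75.25 / 0.45325 ≈ 166.02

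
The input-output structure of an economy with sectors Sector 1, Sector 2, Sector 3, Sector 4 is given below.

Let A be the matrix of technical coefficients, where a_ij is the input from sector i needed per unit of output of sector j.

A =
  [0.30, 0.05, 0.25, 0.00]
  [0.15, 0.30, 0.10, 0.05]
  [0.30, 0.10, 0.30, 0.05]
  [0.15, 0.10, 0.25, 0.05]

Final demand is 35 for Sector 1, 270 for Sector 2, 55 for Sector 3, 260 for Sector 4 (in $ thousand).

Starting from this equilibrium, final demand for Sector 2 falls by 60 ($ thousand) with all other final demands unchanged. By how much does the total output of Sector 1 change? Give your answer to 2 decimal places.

I − A =
  [   0.70    -0.05    -0.25     0.00]
  [  -0.15     0.70    -0.10    -0.05]
  [  -0.30    -0.10     0.70    -0.05]
  [  -0.15    -0.10    -0.25     0.95]
Compute the cofactors C_ij = (−1)^(i+j)·(3×3 minor ij) of I−A; the adjugate is their transpose:
adj(I−A) = Cᵀ =
  [ 0.442000   0.057625   0.170375   0.012000]
  [ 0.136125   0.383625   0.112750   0.026125]
  [ 0.219000   0.084625   0.454500   0.028375]
  [ 0.141750   0.071750   0.158375   0.273000]
det(I−A) = Σ_j (I−A)_1j·C_1j = (0.70)(0.442000) + (-0.05)(0.136125) + (-0.25)(0.219000) + (0.00)(0.141750) = 0.24784375
(I − A)⁻¹ = adj(I−A) / det(I−A) ≈
  [   1.7834     0.2325     0.6874     0.0484]
  [   0.5492     1.5479     0.4549     0.1054]
  [   0.8836     0.3414     1.8338     0.1145]
  [   0.5719     0.2895     0.6390     1.1015]
Δx = (I − A)⁻¹ Δd with Δd having -60 in the Sector 2 component and 0 elsewhere.
So Δx_1 = L_12 · (-60), where L_12 = adj(I−A)_12 / det(I−A) = 0.057625 / 0.24784375.
Δx_1 = 0.057625 × (-60) / 0.24784375 = -3.4575 / 0.24784375 ≈ -13.95.

Δx_1 = -13.95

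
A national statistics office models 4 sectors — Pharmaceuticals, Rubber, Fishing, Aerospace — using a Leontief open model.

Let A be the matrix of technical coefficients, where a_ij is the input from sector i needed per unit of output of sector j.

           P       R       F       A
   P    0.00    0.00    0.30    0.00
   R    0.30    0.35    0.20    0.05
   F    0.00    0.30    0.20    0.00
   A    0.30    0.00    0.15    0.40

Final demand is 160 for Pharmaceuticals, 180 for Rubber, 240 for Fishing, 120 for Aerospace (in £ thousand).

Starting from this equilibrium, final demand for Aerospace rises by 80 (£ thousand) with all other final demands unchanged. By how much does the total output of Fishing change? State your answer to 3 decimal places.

Δx_F = 4.684

I − A =
  [   1.00     0.00    -0.30     0.00]
  [  -0.30     0.65    -0.20    -0.05]
  [   0.00    -0.30     0.80     0.00]
  [  -0.30     0.00    -0.15     0.60]
Compute the cofactors C_ij = (−1)^(i+j)·(3×3 minor ij) of I−A; the adjugate is their transpose:
adj(I−A) = Cᵀ =
  [ 0.27375   0.05400   0.11700   0.00450]
  [ 0.15600   0.48000   0.18600   0.04000]
  [ 0.05850   0.18000   0.39000   0.01500]
  [ 0.15150   0.07200   0.15600   0.43300]
det(I−A) = Σ_j (I−A)_1j·C_1j = (1.00)(0.27375) + (0.00)(0.15600) + (-0.30)(0.05850) + (0.00)(0.15150) = 0.2562
(I − A)⁻¹ = adj(I−A) / det(I−A) ≈
  [   1.0685     0.2108     0.4567     0.0176]
  [   0.6089     1.8735     0.7260     0.1561]
  [   0.2283     0.7026     1.5222     0.0585]
  [   0.5913     0.2810     0.6089     1.6901]
Δx = (I − A)⁻¹ Δd with Δd having +80 in the Aerospace component and 0 elsewhere.
So Δx_F = L_FA · (+80), where L_FA = adj(I−A)_FA / det(I−A) = 0.01500 / 0.2562.
Δx_F = 0.01500 × (+80) / 0.2562 = 1.20 / 0.2562 ≈ 4.684.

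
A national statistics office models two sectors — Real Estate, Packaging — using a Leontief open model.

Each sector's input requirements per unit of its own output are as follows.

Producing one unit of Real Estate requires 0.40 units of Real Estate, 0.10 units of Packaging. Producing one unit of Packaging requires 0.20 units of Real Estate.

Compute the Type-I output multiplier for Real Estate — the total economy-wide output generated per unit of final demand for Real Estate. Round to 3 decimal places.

I − A =
  [   0.60    -0.20]
  [  -0.10     1.00]
det(I−A) = (0.60)(1.00) − (-0.20)(-0.10) = 0.5800
adj(I−A) = [[1.00, 0.20], [0.10, 0.60]]
(I − A)⁻¹ = adj(I−A) / det(I−A) ≈
  [   1.7241     0.3448]
  [   0.1724     1.0345]
The output multiplier for sector j is the column-j sum of the Leontief inverse (I − A)⁻¹ = adj(I−A) / det(I−A).
Column 1 of adj(I−A): (1.00, 0.10); det(I−A) = 0.5800.
m_1 = (1.00 + 0.10) / 0.5800 = 1.10 / 0.5800 ≈ 1.897.

m_1 = 1.897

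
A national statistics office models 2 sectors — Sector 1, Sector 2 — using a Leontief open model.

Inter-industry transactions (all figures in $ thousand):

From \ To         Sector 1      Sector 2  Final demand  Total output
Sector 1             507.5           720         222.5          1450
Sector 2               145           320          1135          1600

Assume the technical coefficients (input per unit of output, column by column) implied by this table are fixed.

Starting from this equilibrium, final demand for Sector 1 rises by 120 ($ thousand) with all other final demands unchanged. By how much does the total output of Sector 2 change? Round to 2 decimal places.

Δx_2 = 25.26

Technical coefficients a_ij = z_ij / X_j:
  a_11 = 507.5/1450 = 0.35, a_21 = 145/1450 = 0.10
  a_12 = 720/1600 = 0.45, a_22 = 320/1600 = 0.20
I − A =
  [   0.65    -0.45]
  [  -0.10     0.80]
det(I−A) = (0.65)(0.80) − (-0.45)(-0.10) = 0.4750
adj(I−A) = [[0.80, 0.45], [0.10, 0.65]]
(I − A)⁻¹ = adj(I−A) / det(I−A) ≈
  [   1.6842     0.9474]
  [   0.2105     1.3684]
Δx = (I − A)⁻¹ Δd with Δd having +120 in the Sector 1 component and 0 elsewhere.
So Δx_2 = L_21 · (+120), where L_21 = adj(I−A)_21 / det(I−A) = 0.10 / 0.4750.
Δx_2 = 0.10 × (+120) / 0.4750 = 12.00 / 0.4750 ≈ 25.26.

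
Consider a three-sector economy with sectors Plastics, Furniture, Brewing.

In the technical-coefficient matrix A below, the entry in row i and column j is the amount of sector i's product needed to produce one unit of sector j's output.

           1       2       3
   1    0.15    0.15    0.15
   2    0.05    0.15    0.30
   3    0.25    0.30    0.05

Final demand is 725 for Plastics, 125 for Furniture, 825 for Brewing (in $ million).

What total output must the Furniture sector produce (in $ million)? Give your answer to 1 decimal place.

I − A =
  [   0.85    -0.15    -0.15]
  [  -0.05     0.85    -0.30]
  [  -0.25    -0.30     0.95]
Cofactors of I−A, C_ij = (−1)^(i+j)·(minor ij) (rows/columns in the sector order above):
  C_11 = (0.85)(0.95) − (-0.30)(-0.30) = 0.7175
  C_12 = −[(-0.05)(0.95) − (-0.30)(-0.25)] = 0.1225
  C_13 = (-0.05)(-0.30) − (0.85)(-0.25) = 0.2275
  C_21 = −[(-0.15)(0.95) − (-0.15)(-0.30)] = 0.1875
  C_22 = (0.85)(0.95) − (-0.15)(-0.25) = 0.7700
  C_23 = −[(0.85)(-0.30) − (-0.15)(-0.25)] = 0.2925
  C_31 = (-0.15)(-0.30) − (-0.15)(0.85) = 0.1725
  C_32 = −[(0.85)(-0.30) − (-0.15)(-0.05)] = 0.2625
  C_33 = (0.85)(0.85) − (-0.15)(-0.05) = 0.7150
det(I−A) = Σ_j (I−A)_1j·C_1j = (0.85)(0.7175) + (-0.15)(0.1225) + (-0.15)(0.2275) = 0.557375
adj(I−A) = Cᵀ =
  [ 0.7175   0.1875   0.1725]
  [ 0.1225   0.7700   0.2625]
  [ 0.2275   0.2925   0.7150]
(I − A)⁻¹ = adj(I−A) / det(I−A) ≈
  [   1.2873     0.3364     0.3095]
  [   0.2198     1.3815     0.4710]
  [   0.4082     0.5248     1.2828]
x = (I − A)⁻¹ d = adj(I−A)·d / det(I−A), with det(I−A) = 0.557375:
  x_1 = (0.7175·725 + 0.1875·125 + 0.1725·825) / 0.557375 = 685.9375 / 0.557375 ≈ 1230.7
  x_2 = (0.1225·725 + 0.7700·125 + 0.2625·825) / 0.557375 = 401.625 / 0.557375 ≈ 720.6
  x_3 = (0.2275·725 + 0.2925·125 + 0.7150·825) / 0.557375 = 791.375 / 0.557375 ≈ 1419.8

x_2 = 720.6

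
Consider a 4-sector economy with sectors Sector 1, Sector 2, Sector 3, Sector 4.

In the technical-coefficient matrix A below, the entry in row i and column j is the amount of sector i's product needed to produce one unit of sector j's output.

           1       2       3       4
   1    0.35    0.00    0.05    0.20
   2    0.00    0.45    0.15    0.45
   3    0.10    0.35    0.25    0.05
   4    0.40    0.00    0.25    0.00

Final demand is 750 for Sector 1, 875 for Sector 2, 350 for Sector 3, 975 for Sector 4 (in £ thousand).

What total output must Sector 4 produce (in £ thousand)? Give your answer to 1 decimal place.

I − A =
  [   0.65     0.00    -0.05    -0.20]
  [   0.00     0.55    -0.15    -0.45]
  [  -0.10    -0.35     0.75    -0.05]
  [  -0.40     0.00    -0.25     1.00]
Compute the cofactors C_ij = (−1)^(i+j)·(3×3 minor ij) of I−A; the adjugate is their transpose:
adj(I−A) = Cᵀ =
  [ 0.313750   0.035000   0.055000   0.081250]
  [ 0.164250   0.408375   0.167625   0.225000]
  [ 0.129000   0.199500   0.313500   0.131250]
  [ 0.157750   0.063875   0.100375   0.231250]
det(I−A) = Σ_j (I−A)_1j·C_1j = (0.65)(0.313750) + (0.00)(0.164250) + (-0.05)(0.129000) + (-0.20)(0.157750) = 0.1659375
(I − A)⁻¹ = adj(I−A) / det(I−A) ≈
  [   1.8908     0.2109     0.3315     0.4896]
  [   0.9898     2.4610     1.0102     1.3559]
  [   0.7774     1.2023     1.8893     0.7910]
  [   0.9507     0.3849     0.6049     1.3936]
x = (I − A)⁻¹ d = adj(I−A)·d / det(I−A), with det(I−A) = 0.1659375:
  x_1 = (0.313750·750 + 0.035000·875 + 0.055000·350 + 0.081250·975) / 0.1659375 = 364.40625 / 0.1659375 ≈ 2196.0
  x_2 = (0.164250·750 + 0.408375·875 + 0.167625·350 + 0.225000·975) / 0.1659375 = 758.559375 / 0.1659375 ≈ 4571.4
  x_3 = (0.129000·750 + 0.199500·875 + 0.313500·350 + 0.131250·975) / 0.1659375 = 509.00625 / 0.1659375 ≈ 3067.5
  x_4 = (0.157750·750 + 0.063875·875 + 0.100375·350 + 0.231250·975) / 0.1659375 = 434.803125 / 0.1659375 ≈ 2620.3

x_4 = 2620.3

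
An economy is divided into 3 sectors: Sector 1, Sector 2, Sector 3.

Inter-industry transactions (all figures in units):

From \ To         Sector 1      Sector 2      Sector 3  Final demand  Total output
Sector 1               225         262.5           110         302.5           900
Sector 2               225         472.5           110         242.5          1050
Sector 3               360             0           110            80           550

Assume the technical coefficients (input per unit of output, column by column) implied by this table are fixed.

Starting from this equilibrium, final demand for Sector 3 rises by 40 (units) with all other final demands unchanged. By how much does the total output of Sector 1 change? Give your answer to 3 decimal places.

Technical coefficients a_ij = z_ij / X_j:
  a_11 = 225/900 = 0.25, a_21 = 225/900 = 0.25, a_31 = 360/900 = 0.40
  a_12 = 262.5/1050 = 0.25, a_22 = 472.5/1050 = 0.45, a_32 = 0/1050 = 0.00
  a_13 = 110/550 = 0.20, a_23 = 110/550 = 0.20, a_33 = 110/550 = 0.20
I − A =
  [   0.75    -0.25    -0.20]
  [  -0.25     0.55    -0.20]
  [  -0.40     0.00     0.80]
Cofactors of I−A, C_ij = (−1)^(i+j)·(minor ij) (rows/columns in the sector order above):
  C_11 = (0.55)(0.80) − (-0.20)(0.00) = 0.4400
  C_12 = −[(-0.25)(0.80) − (-0.20)(-0.40)] = 0.2800
  C_13 = (-0.25)(0.00) − (0.55)(-0.40) = 0.2200
  C_21 = −[(-0.25)(0.80) − (-0.20)(0.00)] = 0.2000
  C_22 = (0.75)(0.80) − (-0.20)(-0.40) = 0.5200
  C_23 = −[(0.75)(0.00) − (-0.25)(-0.40)] = 0.1000
  C_31 = (-0.25)(-0.20) − (-0.20)(0.55) = 0.1600
  C_32 = −[(0.75)(-0.20) − (-0.20)(-0.25)] = 0.2000
  C_33 = (0.75)(0.55) − (-0.25)(-0.25) = 0.3500
det(I−A) = Σ_j (I−A)_1j·C_1j = (0.75)(0.4400) + (-0.25)(0.2800) + (-0.20)(0.2200) = 0.2160
adj(I−A) = Cᵀ =
  [ 0.4400   0.2000   0.1600]
  [ 0.2800   0.5200   0.2000]
  [ 0.2200   0.1000   0.3500]
(I − A)⁻¹ = adj(I−A) / det(I−A) ≈
  [   2.0370     0.9259     0.7407]
  [   1.2963     2.4074     0.9259]
  [   1.0185     0.4630     1.6204]
Δx = (I − A)⁻¹ Δd with Δd having +40 in the Sector 3 component and 0 elsewhere.
So Δx_1 = L_13 · (+40), where L_13 = adj(I−A)_13 / det(I−A) = 0.1600 / 0.2160.
Δx_1 = 0.1600 × (+40) / 0.2160 = 6.40 / 0.2160 ≈ 29.630.

Δx_1 = 29.630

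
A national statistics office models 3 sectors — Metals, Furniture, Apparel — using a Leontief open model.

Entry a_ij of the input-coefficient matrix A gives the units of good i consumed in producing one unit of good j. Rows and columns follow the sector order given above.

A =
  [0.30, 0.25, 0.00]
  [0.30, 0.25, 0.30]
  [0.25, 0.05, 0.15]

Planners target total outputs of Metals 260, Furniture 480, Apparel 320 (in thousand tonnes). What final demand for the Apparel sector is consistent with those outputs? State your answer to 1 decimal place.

I − A =
  [   0.70    -0.25     0.00]
  [  -0.30     0.75    -0.30]
  [  -0.25    -0.05     0.85]
d = (I − A) x:
  d_1 = (+0.70)·260 + (-0.25)·480 + (+0.00)·320 = 62.0
  d_2 = (-0.30)·260 + (+0.75)·480 + (-0.30)·320 = 186.0
  d_3 = (-0.25)·260 + (-0.05)·480 + (+0.85)·320 = 183.0

d_3 = 183.0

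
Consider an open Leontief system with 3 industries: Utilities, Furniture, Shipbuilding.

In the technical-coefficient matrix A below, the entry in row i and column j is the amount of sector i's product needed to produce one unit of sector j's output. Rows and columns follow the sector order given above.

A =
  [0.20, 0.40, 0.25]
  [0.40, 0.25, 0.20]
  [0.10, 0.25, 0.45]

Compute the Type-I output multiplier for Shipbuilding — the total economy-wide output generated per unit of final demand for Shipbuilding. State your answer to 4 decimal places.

m_S = 6.4393

I − A =
  [   0.80    -0.40    -0.25]
  [  -0.40     0.75    -0.20]
  [  -0.10    -0.25     0.55]
Cofactors of I−A, C_ij = (−1)^(i+j)·(minor ij) (rows/columns in the sector order above):
  C_11 = (0.75)(0.55) − (-0.20)(-0.25) = 0.3625
  C_12 = −[(-0.40)(0.55) − (-0.20)(-0.10)] = 0.2400
  C_13 = (-0.40)(-0.25) − (0.75)(-0.10) = 0.1750
  C_21 = −[(-0.40)(0.55) − (-0.25)(-0.25)] = 0.2825
  C_22 = (0.80)(0.55) − (-0.25)(-0.10) = 0.4150
  C_23 = −[(0.80)(-0.25) − (-0.40)(-0.10)] = 0.2400
  C_31 = (-0.40)(-0.20) − (-0.25)(0.75) = 0.2675
  C_32 = −[(0.80)(-0.20) − (-0.25)(-0.40)] = 0.2600
  C_33 = (0.80)(0.75) − (-0.40)(-0.40) = 0.4400
det(I−A) = Σ_j (I−A)_1j·C_1j = (0.80)(0.3625) + (-0.40)(0.2400) + (-0.25)(0.1750) = 0.15025
adj(I−A) = Cᵀ =
  [ 0.3625   0.2825   0.2675]
  [ 0.2400   0.4150   0.2600]
  [ 0.1750   0.2400   0.4400]
(I − A)⁻¹ = adj(I−A) / det(I−A) ≈
  [   2.41265     1.88020     1.78037]
  [   1.59734     2.76206     1.73045]
  [   1.16473     1.59734     2.92845]
The output multiplier for sector j is the column-j sum of the Leontief inverse (I − A)⁻¹ = adj(I−A) / det(I−A).
Column S of adj(I−A): (0.2675, 0.2600, 0.4400); det(I−A) = 0.15025.
m_S = (0.2675 + 0.2600 + 0.4400) / 0.15025 = 0.9675 / 0.15025 ≈ 6.4393.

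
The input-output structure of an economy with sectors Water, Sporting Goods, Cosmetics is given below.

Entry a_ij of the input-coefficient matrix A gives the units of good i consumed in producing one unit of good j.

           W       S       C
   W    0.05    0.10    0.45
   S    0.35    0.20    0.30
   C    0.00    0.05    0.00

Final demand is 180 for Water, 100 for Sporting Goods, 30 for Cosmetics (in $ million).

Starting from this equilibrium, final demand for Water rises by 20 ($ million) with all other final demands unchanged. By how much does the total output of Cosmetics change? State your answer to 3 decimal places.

Δx_C = 0.498

I − A =
  [   0.95    -0.10    -0.45]
  [  -0.35     0.80    -0.30]
  [   0.00    -0.05     1.00]
Cofactors of I−A, C_ij = (−1)^(i+j)·(minor ij) (rows/columns in the sector order above):
  C_11 = (0.80)(1.00) − (-0.30)(-0.05) = 0.7850
  C_12 = −[(-0.35)(1.00) − (-0.30)(0.00)] = 0.3500
  C_13 = (-0.35)(-0.05) − (0.80)(0.00) = 0.0175
  C_21 = −[(-0.10)(1.00) − (-0.45)(-0.05)] = 0.1225
  C_22 = (0.95)(1.00) − (-0.45)(0.00) = 0.9500
  C_23 = −[(0.95)(-0.05) − (-0.10)(0.00)] = 0.0475
  C_31 = (-0.10)(-0.30) − (-0.45)(0.80) = 0.3900
  C_32 = −[(0.95)(-0.30) − (-0.45)(-0.35)] = 0.4425
  C_33 = (0.95)(0.80) − (-0.10)(-0.35) = 0.7250
det(I−A) = Σ_j (I−A)_1j·C_1j = (0.95)(0.7850) + (-0.10)(0.3500) + (-0.45)(0.0175) = 0.702875
adj(I−A) = Cᵀ =
  [ 0.7850   0.1225   0.3900]
  [ 0.3500   0.9500   0.4425]
  [ 0.0175   0.0475   0.7250]
(I − A)⁻¹ = adj(I−A) / det(I−A) ≈
  [   1.1168     0.1743     0.5549]
  [   0.4980     1.3516     0.6296]
  [   0.0249     0.0676     1.0315]
Δx = (I − A)⁻¹ Δd with Δd having +20 in the Water component and 0 elsewhere.
So Δx_C = L_CW · (+20), where L_CW = adj(I−A)_CW / det(I−A) = 0.0175 / 0.702875.
Δx_C = 0.0175 × (+20) / 0.702875 = 0.35 / 0.702875 ≈ 0.498.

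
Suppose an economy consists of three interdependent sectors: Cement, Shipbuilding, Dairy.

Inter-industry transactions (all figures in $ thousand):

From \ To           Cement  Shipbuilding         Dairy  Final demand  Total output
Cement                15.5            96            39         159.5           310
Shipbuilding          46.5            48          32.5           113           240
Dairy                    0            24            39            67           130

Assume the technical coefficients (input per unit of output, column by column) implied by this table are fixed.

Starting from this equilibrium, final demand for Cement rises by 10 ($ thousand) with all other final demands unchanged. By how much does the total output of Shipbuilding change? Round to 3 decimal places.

Δx_S = 2.274

Technical coefficients a_ij = z_ij / X_j:
  a_CC = 15.5/310 = 0.05, a_SC = 46.5/310 = 0.15, a_DC = 0/310 = 0.00
  a_CS = 96/240 = 0.40, a_SS = 48/240 = 0.20, a_DS = 24/240 = 0.10
  a_CD = 39/130 = 0.30, a_SD = 32.5/130 = 0.25, a_DD = 39/130 = 0.30
I − A =
  [   0.95    -0.40    -0.30]
  [  -0.15     0.80    -0.25]
  [   0.00    -0.10     0.70]
Cofactors of I−A, C_ij = (−1)^(i+j)·(minor ij) (rows/columns in the sector order above):
  C_11 = (0.80)(0.70) − (-0.25)(-0.10) = 0.5350
  C_12 = −[(-0.15)(0.70) − (-0.25)(0.00)] = 0.1050
  C_13 = (-0.15)(-0.10) − (0.80)(0.00) = 0.0150
  C_21 = −[(-0.40)(0.70) − (-0.30)(-0.10)] = 0.3100
  C_22 = (0.95)(0.70) − (-0.30)(0.00) = 0.6650
  C_23 = −[(0.95)(-0.10) − (-0.40)(0.00)] = 0.0950
  C_31 = (-0.40)(-0.25) − (-0.30)(0.80) = 0.3400
  C_32 = −[(0.95)(-0.25) − (-0.30)(-0.15)] = 0.2825
  C_33 = (0.95)(0.80) − (-0.40)(-0.15) = 0.7000
det(I−A) = Σ_j (I−A)_1j·C_1j = (0.95)(0.5350) + (-0.40)(0.1050) + (-0.30)(0.0150) = 0.46175
adj(I−A) = Cᵀ =
  [ 0.5350   0.3100   0.3400]
  [ 0.1050   0.6650   0.2825]
  [ 0.0150   0.0950   0.7000]
(I − A)⁻¹ = adj(I−A) / det(I−A) ≈
  [   1.1586     0.6714     0.7363]
  [   0.2274     1.4402     0.6118]
  [   0.0325     0.2057     1.5160]
Δx = (I − A)⁻¹ Δd with Δd having +10 in the Cement component and 0 elsewhere.
So Δx_S = L_SC · (+10), where L_SC = adj(I−A)_SC / det(I−A) = 0.1050 / 0.46175.
Δx_S = 0.1050 × (+10) / 0.46175 = 1.05 / 0.46175 ≈ 2.274.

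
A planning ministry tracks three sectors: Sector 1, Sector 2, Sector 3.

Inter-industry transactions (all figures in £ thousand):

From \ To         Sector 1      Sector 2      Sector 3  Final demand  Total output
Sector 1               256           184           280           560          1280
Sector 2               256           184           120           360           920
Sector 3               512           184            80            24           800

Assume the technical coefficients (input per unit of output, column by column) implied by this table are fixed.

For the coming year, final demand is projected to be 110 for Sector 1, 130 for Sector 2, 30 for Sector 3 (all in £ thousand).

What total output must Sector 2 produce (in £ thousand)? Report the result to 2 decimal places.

x_2 = 284.39

Technical coefficients a_ij = z_ij / X_j:
  a_11 = 256/1280 = 0.20, a_21 = 256/1280 = 0.20, a_31 = 512/1280 = 0.40
  a_12 = 184/920 = 0.20, a_22 = 184/920 = 0.20, a_32 = 184/920 = 0.20
  a_13 = 280/800 = 0.35, a_23 = 120/800 = 0.15, a_33 = 80/800 = 0.10
I − A =
  [   0.80    -0.20    -0.35]
  [  -0.20     0.80    -0.15]
  [  -0.40    -0.20     0.90]
Cofactors of I−A, C_ij = (−1)^(i+j)·(minor ij) (rows/columns in the sector order above):
  C_11 = (0.80)(0.90) − (-0.15)(-0.20) = 0.6900
  C_12 = −[(-0.20)(0.90) − (-0.15)(-0.40)] = 0.2400
  C_13 = (-0.20)(-0.20) − (0.80)(-0.40) = 0.3600
  C_21 = −[(-0.20)(0.90) − (-0.35)(-0.20)] = 0.2500
  C_22 = (0.80)(0.90) − (-0.35)(-0.40) = 0.5800
  C_23 = −[(0.80)(-0.20) − (-0.20)(-0.40)] = 0.2400
  C_31 = (-0.20)(-0.15) − (-0.35)(0.80) = 0.3100
  C_32 = −[(0.80)(-0.15) − (-0.35)(-0.20)] = 0.1900
  C_33 = (0.80)(0.80) − (-0.20)(-0.20) = 0.6000
det(I−A) = Σ_j (I−A)_1j·C_1j = (0.80)(0.6900) + (-0.20)(0.2400) + (-0.35)(0.3600) = 0.3780
adj(I−A) = Cᵀ =
  [ 0.6900   0.2500   0.3100]
  [ 0.2400   0.5800   0.1900]
  [ 0.3600   0.2400   0.6000]
(I − A)⁻¹ = adj(I−A) / det(I−A) ≈
  [   1.8254     0.6614     0.8201]
  [   0.6349     1.5344     0.5026]
  [   0.9524     0.6349     1.5873]
x = (I − A)⁻¹ d = adj(I−A)·d / det(I−A), with det(I−A) = 0.3780:
  x_1 = (0.6900·110 + 0.2500·130 + 0.3100·30) / 0.3780 = 117.70 / 0.3780 ≈ 311.38
  x_2 = (0.2400·110 + 0.5800·130 + 0.1900·30) / 0.3780 = 107.50 / 0.3780 ≈ 284.39
  x_3 = (0.3600·110 + 0.2400·130 + 0.6000·30) / 0.3780 = 88.80 / 0.3780 ≈ 234.92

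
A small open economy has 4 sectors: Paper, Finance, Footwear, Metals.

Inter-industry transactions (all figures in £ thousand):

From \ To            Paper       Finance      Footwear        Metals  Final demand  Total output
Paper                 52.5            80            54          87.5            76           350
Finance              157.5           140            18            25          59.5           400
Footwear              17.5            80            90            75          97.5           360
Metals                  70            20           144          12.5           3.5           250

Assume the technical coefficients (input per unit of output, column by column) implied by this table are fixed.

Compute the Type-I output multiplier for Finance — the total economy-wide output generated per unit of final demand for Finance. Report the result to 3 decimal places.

Technical coefficients a_ij = z_ij / X_j:
  a_11 = 52.5/350 = 0.15, a_21 = 157.5/350 = 0.45, a_31 = 17.5/350 = 0.05, a_41 = 70/350 = 0.20
  a_12 = 80/400 = 0.20, a_22 = 140/400 = 0.35, a_32 = 80/400 = 0.20, a_42 = 20/400 = 0.05
  a_13 = 54/360 = 0.15, a_23 = 18/360 = 0.05, a_33 = 90/360 = 0.25, a_43 = 144/360 = 0.40
  a_14 = 87.5/250 = 0.35, a_24 = 25/250 = 0.10, a_34 = 75/250 = 0.30, a_44 = 12.5/250 = 0.05
I − A =
  [   0.85    -0.20    -0.15    -0.35]
  [  -0.45     0.65    -0.05    -0.10]
  [  -0.05    -0.20     0.75    -0.30]
  [  -0.20    -0.05    -0.40     0.95]
Compute the cofactors C_ij = (−1)^(i+j)·(3×3 minor ij) of I−A; the adjugate is their transpose:
adj(I−A) = Cᵀ =
  [ 0.363125   0.190375   0.201250   0.217375]
  [ 0.289000   0.428000   0.201000   0.215000]
  [ 0.165875   0.182625   0.377750   0.199625]
  [ 0.161500   0.139500   0.212000   0.319500]
det(I−A) = Σ_j (I−A)_1j·C_1j = (0.85)(0.363125) + (-0.20)(0.289000) + (-0.15)(0.165875) + (-0.35)(0.161500) = 0.16945
(I − A)⁻¹ = adj(I−A) / det(I−A) ≈
  [   2.1430     1.1235     1.1877     1.2828]
  [   1.7055     2.5258     1.1862     1.2688]
  [   0.9789     1.0778     2.2293     1.1781]
  [   0.9531     0.8233     1.2511     1.8855]
The output multiplier for sector j is the column-j sum of the Leontief inverse (I − A)⁻¹ = adj(I−A) / det(I−A).
Column 2 of adj(I−A): (0.190375, 0.428000, 0.182625, 0.139500); det(I−A) = 0.16945.
m_2 = (0.190375 + 0.428000 + 0.182625 + 0.139500) / 0.16945 = 0.9405 / 0.16945 ≈ 5.550.

m_2 = 5.550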